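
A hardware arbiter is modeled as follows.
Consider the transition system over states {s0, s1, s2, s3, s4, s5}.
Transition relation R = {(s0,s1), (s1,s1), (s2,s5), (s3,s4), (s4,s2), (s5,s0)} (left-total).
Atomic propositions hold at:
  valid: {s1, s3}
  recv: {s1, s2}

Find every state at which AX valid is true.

Sat(AX valid) = {s : every successor in {s1, s3}} = {s0, s1}

{s0, s1}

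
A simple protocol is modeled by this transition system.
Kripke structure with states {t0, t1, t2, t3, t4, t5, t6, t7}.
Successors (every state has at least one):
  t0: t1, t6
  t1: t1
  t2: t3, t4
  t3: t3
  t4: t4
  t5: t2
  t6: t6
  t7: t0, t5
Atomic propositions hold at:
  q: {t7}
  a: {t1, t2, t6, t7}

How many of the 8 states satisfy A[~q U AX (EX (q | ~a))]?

4

Sat(~q) = {t0, t1, t2, t3, t4, t5, t6}
Sat(~a) = {t0, t3, t4, t5}
Sat(q | ~a) = {t0, t3, t4, t5, t7}
Sat(EX (q | ~a)) = {s : some successor in {t0, t3, t4, t5, t7}} = {t2, t3, t4, t7}
Sat(AX (EX (q | ~a))) = {s : every successor in {t2, t3, t4, t7}} = {t2, t3, t4, t5}
A[~q U AX (EX (q | ~a))]: least fixpoint, start Z0 = Sat(AX (EX (q | ~a))) = {t2, t3, t4, t5}, add states in Sat(~q) with every successor in Z. Already a fixed point.
Sat(A[~q U AX (EX (q | ~a))]) = {t2, t3, t4, t5}
|Sat(A[~q U AX (EX (q | ~a))])| = |{t2, t3, t4, t5}| = 4.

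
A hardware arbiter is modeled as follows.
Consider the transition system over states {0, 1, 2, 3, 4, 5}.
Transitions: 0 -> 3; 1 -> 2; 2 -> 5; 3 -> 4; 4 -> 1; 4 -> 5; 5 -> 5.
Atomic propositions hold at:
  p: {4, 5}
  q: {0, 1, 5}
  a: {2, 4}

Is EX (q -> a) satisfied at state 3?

Yes

Sat(q -> a) = {2, 3, 4}
Sat(EX (q -> a)) = {s : some successor in {2, 3, 4}} = {0, 1, 3}
3 ∈ Sat(EX (q -> a)) = {0, 1, 3}, so the formula holds at 3.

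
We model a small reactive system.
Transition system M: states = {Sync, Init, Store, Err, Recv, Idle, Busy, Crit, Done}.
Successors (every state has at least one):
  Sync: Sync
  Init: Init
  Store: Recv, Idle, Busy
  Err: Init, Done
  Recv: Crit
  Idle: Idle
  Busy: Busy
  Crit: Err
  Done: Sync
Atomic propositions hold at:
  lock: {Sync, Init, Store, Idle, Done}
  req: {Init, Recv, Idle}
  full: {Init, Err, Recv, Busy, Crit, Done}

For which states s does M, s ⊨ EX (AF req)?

AF req: least fixpoint, start Z0 = {Init, Recv, Idle}, add states with every successor in Z. Already a fixed point.
Sat(AF req) = {Init, Recv, Idle}
Sat(EX (AF req)) = {s : some successor in {Init, Recv, Idle}} = {Init, Store, Err, Idle}

{Init, Store, Err, Idle}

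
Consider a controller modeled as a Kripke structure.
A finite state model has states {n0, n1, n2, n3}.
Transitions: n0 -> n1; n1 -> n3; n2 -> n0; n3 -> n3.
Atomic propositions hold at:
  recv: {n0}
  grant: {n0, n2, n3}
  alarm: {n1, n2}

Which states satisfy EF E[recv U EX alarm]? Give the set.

{n0, n2}

Sat(EX alarm) = {s : some successor in {n1, n2}} = {n0}
E[recv U EX alarm]: least fixpoint, start Z0 = Sat(EX alarm) = {n0}, add states in Sat(recv) with some successor in Z. Already a fixed point.
Sat(E[recv U EX alarm]) = {n0}
EF E[recv U EX alarm]: least fixpoint, start Z0 = {n0}, add states with some successor in Z. Z1 = {n0, n2}; fixed.
Sat(EF E[recv U EX alarm]) = {n0, n2}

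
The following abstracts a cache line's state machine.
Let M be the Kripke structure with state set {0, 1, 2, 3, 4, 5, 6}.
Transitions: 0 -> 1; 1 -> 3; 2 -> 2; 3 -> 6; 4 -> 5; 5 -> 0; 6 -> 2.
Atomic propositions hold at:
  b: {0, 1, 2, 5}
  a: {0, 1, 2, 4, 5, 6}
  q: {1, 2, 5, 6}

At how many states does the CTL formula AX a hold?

Sat(AX a) = {s : every successor in {0, 1, 2, 4, 5, 6}} = {0, 2, 3, 4, 5, 6}
|Sat(AX a)| = |{0, 2, 3, 4, 5, 6}| = 6.

6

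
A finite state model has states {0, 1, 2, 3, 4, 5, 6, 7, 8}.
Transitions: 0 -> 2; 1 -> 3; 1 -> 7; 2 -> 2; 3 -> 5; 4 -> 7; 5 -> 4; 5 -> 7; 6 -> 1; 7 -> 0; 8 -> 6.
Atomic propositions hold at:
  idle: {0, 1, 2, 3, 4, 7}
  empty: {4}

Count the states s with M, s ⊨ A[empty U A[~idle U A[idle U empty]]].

Sat(~idle) = {5, 6, 8}
A[idle U empty]: least fixpoint, start Z0 = Sat(empty) = {4}, add states in Sat(idle) with every successor in Z. Already a fixed point.
Sat(A[idle U empty]) = {4}
A[~idle U A[idle U empty]]: least fixpoint, start Z0 = Sat(A[idle U empty]) = {4}, add states in Sat(~idle) with every successor in Z. Already a fixed point.
Sat(A[~idle U A[idle U empty]]) = {4}
A[empty U A[~idle U A[idle U empty]]]: least fixpoint, start Z0 = Sat(A[~idle U A[idle U empty]]) = {4}, add states in Sat(empty) with every successor in Z. Already a fixed point.
Sat(A[empty U A[~idle U A[idle U empty]]]) = {4}
|Sat(A[empty U A[~idle U A[idle U empty]]])| = |{4}| = 1.

1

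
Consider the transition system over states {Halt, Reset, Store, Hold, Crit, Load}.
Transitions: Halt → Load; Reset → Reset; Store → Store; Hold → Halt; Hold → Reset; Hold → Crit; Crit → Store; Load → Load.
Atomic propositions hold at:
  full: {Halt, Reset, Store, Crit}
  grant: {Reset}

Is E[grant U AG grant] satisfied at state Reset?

Yes

AG grant: greatest fixpoint, start Z0 = {Reset}, keep only states in Sat with every successor in Z. Already a fixed point.
Sat(AG grant) = {Reset}
E[grant U AG grant]: least fixpoint, start Z0 = Sat(AG grant) = {Reset}, add states in Sat(grant) with some successor in Z. Already a fixed point.
Sat(E[grant U AG grant]) = {Reset}
Reset ∈ Sat(E[grant U AG grant]) = {Reset}, so the formula holds at Reset.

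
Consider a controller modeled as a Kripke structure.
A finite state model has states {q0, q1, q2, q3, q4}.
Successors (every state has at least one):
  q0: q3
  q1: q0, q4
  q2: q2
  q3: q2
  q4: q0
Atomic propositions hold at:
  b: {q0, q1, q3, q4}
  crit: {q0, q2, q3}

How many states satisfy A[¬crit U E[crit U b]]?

4

Sat(¬crit) = {q1, q4}
E[crit U b]: least fixpoint, start Z0 = Sat(b) = {q0, q1, q3, q4}, add states in Sat(crit) with some successor in Z. Already a fixed point.
Sat(E[crit U b]) = {q0, q1, q3, q4}
A[¬crit U E[crit U b]]: least fixpoint, start Z0 = Sat(E[crit U b]) = {q0, q1, q3, q4}, add states in Sat(¬crit) with every successor in Z. Already a fixed point.
Sat(A[¬crit U E[crit U b]]) = {q0, q1, q3, q4}
|Sat(A[¬crit U E[crit U b]])| = |{q0, q1, q3, q4}| = 4.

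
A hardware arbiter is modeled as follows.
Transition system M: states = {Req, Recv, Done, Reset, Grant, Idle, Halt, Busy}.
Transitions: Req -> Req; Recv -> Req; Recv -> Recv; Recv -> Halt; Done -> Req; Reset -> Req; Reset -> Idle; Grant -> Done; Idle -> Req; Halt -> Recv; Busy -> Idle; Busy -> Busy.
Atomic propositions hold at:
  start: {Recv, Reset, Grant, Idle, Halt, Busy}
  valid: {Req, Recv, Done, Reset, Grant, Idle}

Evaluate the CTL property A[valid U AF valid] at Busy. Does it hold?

AF valid: least fixpoint, start Z0 = {Req, Recv, Done, Reset, Grant, Idle}, add states with every successor in Z. Z1 = {Req, Recv, Done, Reset, Grant, Idle, Halt}; fixed.
Sat(AF valid) = {Req, Recv, Done, Reset, Grant, Idle, Halt}
A[valid U AF valid]: least fixpoint, start Z0 = Sat(AF valid) = {Req, Recv, Done, Reset, Grant, Idle, Halt}, add states in Sat(valid) with every successor in Z. Already a fixed point.
Sat(A[valid U AF valid]) = {Req, Recv, Done, Reset, Grant, Idle, Halt}
Busy ∉ Sat(A[valid U AF valid]) = {Req, Recv, Done, Reset, Grant, Idle, Halt}, so the formula does not hold at Busy.

No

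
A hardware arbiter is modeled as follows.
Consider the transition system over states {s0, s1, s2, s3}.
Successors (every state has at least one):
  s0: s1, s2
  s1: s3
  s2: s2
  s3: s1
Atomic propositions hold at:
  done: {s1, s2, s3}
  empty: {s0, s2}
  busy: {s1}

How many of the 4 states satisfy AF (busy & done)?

2

Sat(busy & done) = {s1}
AF (busy & done): least fixpoint, start Z0 = {s1}, add states with every successor in Z. Z1 = {s1, s3}; fixed.
Sat(AF (busy & done)) = {s1, s3}
|Sat(AF (busy & done))| = |{s1, s3}| = 2.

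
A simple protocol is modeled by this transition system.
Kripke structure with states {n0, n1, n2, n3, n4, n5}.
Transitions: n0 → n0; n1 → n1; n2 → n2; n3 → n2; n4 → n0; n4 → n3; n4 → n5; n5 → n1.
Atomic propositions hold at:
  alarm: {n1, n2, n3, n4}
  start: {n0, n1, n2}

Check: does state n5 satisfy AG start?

No

AG start: greatest fixpoint, start Z0 = {n0, n1, n2}, keep only states in Sat with every successor in Z. Already a fixed point.
Sat(AG start) = {n0, n1, n2}
n5 ∉ Sat(AG start) = {n0, n1, n2}, so the formula does not hold at n5.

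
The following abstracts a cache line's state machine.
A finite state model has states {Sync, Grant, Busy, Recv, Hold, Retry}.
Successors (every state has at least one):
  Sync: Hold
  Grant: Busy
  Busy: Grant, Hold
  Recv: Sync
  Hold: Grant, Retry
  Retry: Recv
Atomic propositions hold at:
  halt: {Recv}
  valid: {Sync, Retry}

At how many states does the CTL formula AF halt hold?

AF halt: least fixpoint, start Z0 = {Recv}, add states with every successor in Z. Z1 = {Recv, Retry}; fixed.
Sat(AF halt) = {Recv, Retry}
|Sat(AF halt)| = |{Recv, Retry}| = 2.

2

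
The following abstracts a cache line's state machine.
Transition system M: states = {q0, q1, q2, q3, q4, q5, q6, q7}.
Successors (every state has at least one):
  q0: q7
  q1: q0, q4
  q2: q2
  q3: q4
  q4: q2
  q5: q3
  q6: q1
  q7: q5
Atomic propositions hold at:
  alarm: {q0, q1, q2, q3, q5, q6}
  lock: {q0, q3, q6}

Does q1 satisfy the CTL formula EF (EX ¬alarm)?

Yes

Sat(¬alarm) = {q4, q7}
Sat(EX ¬alarm) = {s : some successor in {q4, q7}} = {q0, q1, q3}
EF (EX ¬alarm): least fixpoint, start Z0 = {q0, q1, q3}, add states with some successor in Z. Z1 = {q0, q1, q3, q5, q6}; Z2 = {q0, q1, q3, q5, q6, q7}; fixed.
Sat(EF (EX ¬alarm)) = {q0, q1, q3, q5, q6, q7}
q1 ∈ Sat(EF (EX ¬alarm)) = {q0, q1, q3, q5, q6, q7}, so the formula holds at q1.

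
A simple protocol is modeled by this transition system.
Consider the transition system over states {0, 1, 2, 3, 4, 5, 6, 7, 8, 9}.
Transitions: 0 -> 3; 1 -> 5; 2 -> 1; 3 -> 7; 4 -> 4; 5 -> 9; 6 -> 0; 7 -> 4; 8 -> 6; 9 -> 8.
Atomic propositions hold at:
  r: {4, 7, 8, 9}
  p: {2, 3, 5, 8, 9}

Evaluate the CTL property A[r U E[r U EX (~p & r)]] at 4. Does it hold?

Sat(~p) = {0, 1, 4, 6, 7}
Sat(~p & r) = {4, 7}
Sat(EX (~p & r)) = {s : some successor in {4, 7}} = {3, 4, 7}
E[r U EX (~p & r)]: least fixpoint, start Z0 = Sat(EX (~p & r)) = {3, 4, 7}, add states in Sat(r) with some successor in Z. Already a fixed point.
Sat(E[r U EX (~p & r)]) = {3, 4, 7}
A[r U E[r U EX (~p & r)]]: least fixpoint, start Z0 = Sat(E[r U EX (~p & r)]) = {3, 4, 7}, add states in Sat(r) with every successor in Z. Already a fixed point.
Sat(A[r U E[r U EX (~p & r)]]) = {3, 4, 7}
4 ∈ Sat(A[r U E[r U EX (~p & r)]]) = {3, 4, 7}, so the formula holds at 4.

Yes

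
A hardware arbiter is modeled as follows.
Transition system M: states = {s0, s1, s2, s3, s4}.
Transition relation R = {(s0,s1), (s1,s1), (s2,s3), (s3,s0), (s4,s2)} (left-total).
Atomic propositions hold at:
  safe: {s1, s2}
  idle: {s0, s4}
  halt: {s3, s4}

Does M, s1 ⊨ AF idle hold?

No

AF idle: least fixpoint, start Z0 = {s0, s4}, add states with every successor in Z. Z1 = {s0, s3, s4}; Z2 = {s0, s2, s3, s4}; fixed.
Sat(AF idle) = {s0, s2, s3, s4}
s1 ∉ Sat(AF idle) = {s0, s2, s3, s4}, so the formula does not hold at s1.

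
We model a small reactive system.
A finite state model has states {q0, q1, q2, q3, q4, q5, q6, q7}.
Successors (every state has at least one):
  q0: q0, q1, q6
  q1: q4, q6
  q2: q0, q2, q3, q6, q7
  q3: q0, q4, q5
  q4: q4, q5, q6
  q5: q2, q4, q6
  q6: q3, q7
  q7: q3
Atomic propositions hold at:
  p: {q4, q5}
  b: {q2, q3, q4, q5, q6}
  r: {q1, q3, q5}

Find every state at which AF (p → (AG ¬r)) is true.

Sat(¬r) = {q0, q2, q4, q6, q7}
AG ¬r: greatest fixpoint, start Z0 = {q0, q2, q4, q6, q7}, keep only states in Sat with every successor in Z. Z1 = ∅; fixed.
Sat(AG ¬r) = ∅
Sat(p → (AG ¬r)) = {q0, q1, q2, q3, q6, q7}
AF (p → (AG ¬r)): least fixpoint, start Z0 = {q0, q1, q2, q3, q6, q7}, add states with every successor in Z. Already a fixed point.
Sat(AF (p → (AG ¬r))) = {q0, q1, q2, q3, q6, q7}

{q0, q1, q2, q3, q6, q7}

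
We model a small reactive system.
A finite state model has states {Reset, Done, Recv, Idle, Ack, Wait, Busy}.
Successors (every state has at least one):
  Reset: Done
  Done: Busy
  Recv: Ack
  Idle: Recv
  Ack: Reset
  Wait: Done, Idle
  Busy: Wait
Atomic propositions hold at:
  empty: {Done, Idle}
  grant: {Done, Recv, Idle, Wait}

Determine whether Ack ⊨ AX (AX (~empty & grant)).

Sat(~empty) = {Reset, Recv, Ack, Wait, Busy}
Sat(~empty & grant) = {Recv, Wait}
Sat(AX (~empty & grant)) = {s : every successor in {Recv, Wait}} = {Idle, Busy}
Sat(AX (AX (~empty & grant))) = {s : every successor in {Idle, Busy}} = {Done}
Ack ∉ Sat(AX (AX (~empty & grant))) = {Done}, so the formula does not hold at Ack.

No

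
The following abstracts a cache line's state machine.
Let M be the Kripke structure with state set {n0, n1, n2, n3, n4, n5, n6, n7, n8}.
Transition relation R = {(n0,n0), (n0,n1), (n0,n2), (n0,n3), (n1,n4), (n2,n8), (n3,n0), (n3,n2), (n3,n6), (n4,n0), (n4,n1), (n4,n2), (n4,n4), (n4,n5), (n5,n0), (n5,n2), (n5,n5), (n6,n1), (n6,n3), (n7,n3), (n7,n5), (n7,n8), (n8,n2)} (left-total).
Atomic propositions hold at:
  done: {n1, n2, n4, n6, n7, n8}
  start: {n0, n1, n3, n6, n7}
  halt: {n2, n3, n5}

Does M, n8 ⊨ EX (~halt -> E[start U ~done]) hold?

Yes

Sat(~halt) = {n0, n1, n4, n6, n7, n8}
Sat(~done) = {n0, n3, n5}
E[start U ~done]: least fixpoint, start Z0 = Sat(~done) = {n0, n3, n5}, add states in Sat(start) with some successor in Z. Z1 = {n0, n3, n5, n6, n7}; fixed.
Sat(E[start U ~done]) = {n0, n3, n5, n6, n7}
Sat(~halt -> E[start U ~done]) = {n0, n2, n3, n5, n6, n7}
Sat(EX (~halt -> E[start U ~done])) = {s : some successor in {n0, n2, n3, n5, n6, n7}} = {n0, n3, n4, n5, n6, n7, n8}
n8 ∈ Sat(EX (~halt -> E[start U ~done])) = {n0, n3, n4, n5, n6, n7, n8}, so the formula holds at n8.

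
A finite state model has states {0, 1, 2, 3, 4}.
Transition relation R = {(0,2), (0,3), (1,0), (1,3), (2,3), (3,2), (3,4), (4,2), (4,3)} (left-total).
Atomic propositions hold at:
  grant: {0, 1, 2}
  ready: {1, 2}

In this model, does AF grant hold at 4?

AF grant: least fixpoint, start Z0 = {0, 1, 2}, add states with every successor in Z. Already a fixed point.
Sat(AF grant) = {0, 1, 2}
4 ∉ Sat(AF grant) = {0, 1, 2}, so the formula does not hold at 4.

No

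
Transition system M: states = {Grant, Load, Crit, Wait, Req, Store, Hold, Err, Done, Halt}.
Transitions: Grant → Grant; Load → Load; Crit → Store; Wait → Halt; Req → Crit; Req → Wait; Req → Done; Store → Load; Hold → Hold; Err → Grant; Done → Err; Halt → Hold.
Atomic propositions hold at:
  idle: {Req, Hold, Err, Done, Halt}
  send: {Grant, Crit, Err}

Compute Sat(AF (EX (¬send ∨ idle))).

Sat(¬send) = {Load, Wait, Req, Store, Hold, Done, Halt}
Sat(¬send ∨ idle) = {Load, Wait, Req, Store, Hold, Err, Done, Halt}
Sat(EX (¬send ∨ idle)) = {s : some successor in {Load, Wait, Req, Store, Hold, Err, Done, Halt}} = {Load, Crit, Wait, Req, Store, Hold, Done, Halt}
AF (EX (¬send ∨ idle)): least fixpoint, start Z0 = {Load, Crit, Wait, Req, Store, Hold, Done, Halt}, add states with every successor in Z. Already a fixed point.
Sat(AF (EX (¬send ∨ idle))) = {Load, Crit, Wait, Req, Store, Hold, Done, Halt}

{Load, Crit, Wait, Req, Store, Hold, Done, Halt}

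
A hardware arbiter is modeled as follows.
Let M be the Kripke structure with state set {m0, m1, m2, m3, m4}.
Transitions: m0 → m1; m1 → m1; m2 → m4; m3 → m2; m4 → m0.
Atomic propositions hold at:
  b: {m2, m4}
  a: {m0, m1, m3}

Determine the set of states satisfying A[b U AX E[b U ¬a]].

{m2, m3}

Sat(¬a) = {m2, m4}
E[b U ¬a]: least fixpoint, start Z0 = Sat(¬a) = {m2, m4}, add states in Sat(b) with some successor in Z. Already a fixed point.
Sat(E[b U ¬a]) = {m2, m4}
Sat(AX E[b U ¬a]) = {s : every successor in {m2, m4}} = {m2, m3}
A[b U AX E[b U ¬a]]: least fixpoint, start Z0 = Sat(AX E[b U ¬a]) = {m2, m3}, add states in Sat(b) with every successor in Z. Already a fixed point.
Sat(A[b U AX E[b U ¬a]]) = {m2, m3}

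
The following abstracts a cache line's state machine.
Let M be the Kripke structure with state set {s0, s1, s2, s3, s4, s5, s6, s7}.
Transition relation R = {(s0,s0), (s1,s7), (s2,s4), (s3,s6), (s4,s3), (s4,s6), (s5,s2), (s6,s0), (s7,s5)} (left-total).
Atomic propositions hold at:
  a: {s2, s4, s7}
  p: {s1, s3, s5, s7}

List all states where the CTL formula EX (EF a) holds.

{s1, s2, s5, s7}

EF a: least fixpoint, start Z0 = {s2, s4, s7}, add states with some successor in Z. Z1 = {s1, s2, s4, s5, s7}; fixed.
Sat(EF a) = {s1, s2, s4, s5, s7}
Sat(EX (EF a)) = {s : some successor in {s1, s2, s4, s5, s7}} = {s1, s2, s5, s7}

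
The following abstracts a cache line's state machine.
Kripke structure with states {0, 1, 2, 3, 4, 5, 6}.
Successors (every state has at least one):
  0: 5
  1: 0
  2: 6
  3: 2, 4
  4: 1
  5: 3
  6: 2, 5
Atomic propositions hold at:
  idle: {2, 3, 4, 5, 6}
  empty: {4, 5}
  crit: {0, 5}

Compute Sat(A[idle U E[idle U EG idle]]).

{2, 3, 5, 6}

EG idle: greatest fixpoint, start Z0 = {2, 3, 4, 5, 6}, keep only states in Sat with some successor in Z. Z1 = {2, 3, 5, 6}; fixed.
Sat(EG idle) = {2, 3, 5, 6}
E[idle U EG idle]: least fixpoint, start Z0 = Sat(EG idle) = {2, 3, 5, 6}, add states in Sat(idle) with some successor in Z. Already a fixed point.
Sat(E[idle U EG idle]) = {2, 3, 5, 6}
A[idle U E[idle U EG idle]]: least fixpoint, start Z0 = Sat(E[idle U EG idle]) = {2, 3, 5, 6}, add states in Sat(idle) with every successor in Z. Already a fixed point.
Sat(A[idle U E[idle U EG idle]]) = {2, 3, 5, 6}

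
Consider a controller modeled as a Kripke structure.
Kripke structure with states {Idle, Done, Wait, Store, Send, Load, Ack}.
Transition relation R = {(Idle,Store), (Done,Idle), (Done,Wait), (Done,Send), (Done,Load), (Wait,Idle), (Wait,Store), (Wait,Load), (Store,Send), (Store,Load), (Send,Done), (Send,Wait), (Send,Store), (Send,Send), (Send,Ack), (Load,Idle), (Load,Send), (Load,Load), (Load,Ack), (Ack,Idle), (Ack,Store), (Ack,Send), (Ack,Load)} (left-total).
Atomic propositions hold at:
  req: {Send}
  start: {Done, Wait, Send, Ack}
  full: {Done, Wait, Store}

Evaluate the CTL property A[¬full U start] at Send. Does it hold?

Yes

Sat(¬full) = {Idle, Send, Load, Ack}
A[¬full U start]: least fixpoint, start Z0 = Sat(start) = {Done, Wait, Send, Ack}, add states in Sat(¬full) with every successor in Z. Already a fixed point.
Sat(A[¬full U start]) = {Done, Wait, Send, Ack}
Send ∈ Sat(A[¬full U start]) = {Done, Wait, Send, Ack}, so the formula holds at Send.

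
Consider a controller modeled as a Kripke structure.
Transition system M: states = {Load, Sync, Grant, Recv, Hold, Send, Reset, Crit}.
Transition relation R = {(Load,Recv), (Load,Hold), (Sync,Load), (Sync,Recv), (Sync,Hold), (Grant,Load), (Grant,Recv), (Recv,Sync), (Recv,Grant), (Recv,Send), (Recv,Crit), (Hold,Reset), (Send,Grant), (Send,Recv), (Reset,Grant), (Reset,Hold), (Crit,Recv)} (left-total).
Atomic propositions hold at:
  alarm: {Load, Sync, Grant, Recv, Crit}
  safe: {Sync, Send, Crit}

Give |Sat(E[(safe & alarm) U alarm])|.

Sat(safe & alarm) = {Sync, Crit}
E[(safe & alarm) U alarm]: least fixpoint, start Z0 = Sat(alarm) = {Load, Sync, Grant, Recv, Crit}, add states in Sat(safe & alarm) with some successor in Z. Already a fixed point.
Sat(E[(safe & alarm) U alarm]) = {Load, Sync, Grant, Recv, Crit}
|Sat(E[(safe & alarm) U alarm])| = |{Load, Sync, Grant, Recv, Crit}| = 5.

5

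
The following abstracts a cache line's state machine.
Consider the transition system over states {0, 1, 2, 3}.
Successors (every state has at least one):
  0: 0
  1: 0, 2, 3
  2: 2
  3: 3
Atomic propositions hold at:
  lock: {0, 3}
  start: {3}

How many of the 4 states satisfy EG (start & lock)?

Sat(start & lock) = {3}
EG (start & lock): greatest fixpoint, start Z0 = {3}, keep only states in Sat with some successor in Z. Already a fixed point.
Sat(EG (start & lock)) = {3}
|Sat(EG (start & lock))| = |{3}| = 1.

1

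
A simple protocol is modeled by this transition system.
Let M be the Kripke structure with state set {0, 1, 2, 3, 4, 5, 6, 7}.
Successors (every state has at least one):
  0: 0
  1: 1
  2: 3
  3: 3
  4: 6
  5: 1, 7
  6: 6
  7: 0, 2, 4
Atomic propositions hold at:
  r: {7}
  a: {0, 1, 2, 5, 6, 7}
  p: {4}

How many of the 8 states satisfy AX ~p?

Sat(~p) = {0, 1, 2, 3, 5, 6, 7}
Sat(AX ~p) = {s : every successor in {0, 1, 2, 3, 5, 6, 7}} = {0, 1, 2, 3, 4, 5, 6}
|Sat(AX ~p)| = |{0, 1, 2, 3, 4, 5, 6}| = 7.

7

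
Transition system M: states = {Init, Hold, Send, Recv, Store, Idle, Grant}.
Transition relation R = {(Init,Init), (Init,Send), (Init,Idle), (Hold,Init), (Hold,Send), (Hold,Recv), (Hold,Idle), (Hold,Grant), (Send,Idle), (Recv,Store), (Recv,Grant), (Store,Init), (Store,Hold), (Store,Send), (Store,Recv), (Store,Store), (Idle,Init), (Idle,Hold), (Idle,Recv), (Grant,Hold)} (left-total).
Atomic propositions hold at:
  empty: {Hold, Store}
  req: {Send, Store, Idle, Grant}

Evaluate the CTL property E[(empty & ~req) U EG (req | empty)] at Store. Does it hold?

Sat(~req) = {Init, Hold, Recv}
Sat(empty & ~req) = {Hold}
Sat(req | empty) = {Hold, Send, Store, Idle, Grant}
EG (req | empty): greatest fixpoint, start Z0 = {Hold, Send, Store, Idle, Grant}, keep only states in Sat with some successor in Z. Already a fixed point.
Sat(EG (req | empty)) = {Hold, Send, Store, Idle, Grant}
E[(empty & ~req) U EG (req | empty)]: least fixpoint, start Z0 = Sat(EG (req | empty)) = {Hold, Send, Store, Idle, Grant}, add states in Sat(empty & ~req) with some successor in Z. Already a fixed point.
Sat(E[(empty & ~req) U EG (req | empty)]) = {Hold, Send, Store, Idle, Grant}
Store ∈ Sat(E[(empty & ~req) U EG (req | empty)]) = {Hold, Send, Store, Idle, Grant}, so the formula holds at Store.

Yes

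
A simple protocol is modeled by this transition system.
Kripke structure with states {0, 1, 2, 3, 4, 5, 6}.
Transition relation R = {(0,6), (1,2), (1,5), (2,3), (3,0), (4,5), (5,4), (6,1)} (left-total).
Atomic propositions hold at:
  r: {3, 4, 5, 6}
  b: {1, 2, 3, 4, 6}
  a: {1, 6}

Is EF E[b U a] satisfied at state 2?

E[b U a]: least fixpoint, start Z0 = Sat(a) = {1, 6}, add states in Sat(b) with some successor in Z. Already a fixed point.
Sat(E[b U a]) = {1, 6}
EF E[b U a]: least fixpoint, start Z0 = {1, 6}, add states with some successor in Z. Z1 = {0, 1, 6}; Z2 = {0, 1, 3, 6}; Z3 = {0, 1, 2, 3, 6}; fixed.
Sat(EF E[b U a]) = {0, 1, 2, 3, 6}
2 ∈ Sat(EF E[b U a]) = {0, 1, 2, 3, 6}, so the formula holds at 2.

Yes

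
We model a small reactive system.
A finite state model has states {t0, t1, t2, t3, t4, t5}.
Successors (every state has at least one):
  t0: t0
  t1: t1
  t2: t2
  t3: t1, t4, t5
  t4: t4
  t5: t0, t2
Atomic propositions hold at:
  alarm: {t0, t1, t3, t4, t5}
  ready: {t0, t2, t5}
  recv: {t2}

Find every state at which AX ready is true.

Sat(AX ready) = {s : every successor in {t0, t2, t5}} = {t0, t2, t5}

{t0, t2, t5}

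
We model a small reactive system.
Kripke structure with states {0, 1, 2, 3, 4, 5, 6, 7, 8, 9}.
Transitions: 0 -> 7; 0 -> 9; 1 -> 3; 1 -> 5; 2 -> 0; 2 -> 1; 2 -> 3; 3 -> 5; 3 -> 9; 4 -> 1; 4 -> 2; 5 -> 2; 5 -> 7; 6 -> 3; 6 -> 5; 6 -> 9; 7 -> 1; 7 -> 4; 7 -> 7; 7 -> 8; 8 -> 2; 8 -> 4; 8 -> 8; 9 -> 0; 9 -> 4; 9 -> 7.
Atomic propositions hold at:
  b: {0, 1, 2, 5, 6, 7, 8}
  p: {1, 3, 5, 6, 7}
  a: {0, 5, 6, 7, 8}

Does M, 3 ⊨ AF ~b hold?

Sat(~b) = {3, 4, 9}
AF ~b: least fixpoint, start Z0 = {3, 4, 9}, add states with every successor in Z. Already a fixed point.
Sat(AF ~b) = {3, 4, 9}
3 ∈ Sat(AF ~b) = {3, 4, 9}, so the formula holds at 3.

Yes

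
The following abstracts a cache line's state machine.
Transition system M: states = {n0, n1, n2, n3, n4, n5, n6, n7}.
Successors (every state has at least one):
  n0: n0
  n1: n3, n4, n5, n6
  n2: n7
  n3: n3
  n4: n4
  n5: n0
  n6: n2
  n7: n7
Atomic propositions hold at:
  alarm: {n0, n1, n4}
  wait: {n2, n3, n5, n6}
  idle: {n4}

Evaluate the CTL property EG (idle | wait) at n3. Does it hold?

Yes

Sat(idle | wait) = {n2, n3, n4, n5, n6}
EG (idle | wait): greatest fixpoint, start Z0 = {n2, n3, n4, n5, n6}, keep only states in Sat with some successor in Z. Z1 = {n3, n4, n6}; Z2 = {n3, n4}; fixed.
Sat(EG (idle | wait)) = {n3, n4}
n3 ∈ Sat(EG (idle | wait)) = {n3, n4}, so the formula holds at n3.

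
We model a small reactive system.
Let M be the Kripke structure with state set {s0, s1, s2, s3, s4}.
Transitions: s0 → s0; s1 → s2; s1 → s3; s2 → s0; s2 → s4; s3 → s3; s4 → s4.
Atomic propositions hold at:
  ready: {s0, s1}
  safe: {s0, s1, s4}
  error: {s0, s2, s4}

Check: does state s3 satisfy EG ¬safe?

Yes

Sat(¬safe) = {s2, s3}
EG ¬safe: greatest fixpoint, start Z0 = {s2, s3}, keep only states in Sat with some successor in Z. Z1 = {s3}; fixed.
Sat(EG ¬safe) = {s3}
s3 ∈ Sat(EG ¬safe) = {s3}, so the formula holds at s3.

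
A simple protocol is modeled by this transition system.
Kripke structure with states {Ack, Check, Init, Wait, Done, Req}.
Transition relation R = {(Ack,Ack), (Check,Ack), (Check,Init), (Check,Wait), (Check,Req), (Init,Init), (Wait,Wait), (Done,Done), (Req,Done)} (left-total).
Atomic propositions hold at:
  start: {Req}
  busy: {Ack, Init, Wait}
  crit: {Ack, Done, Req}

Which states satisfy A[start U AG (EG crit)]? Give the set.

EG crit: greatest fixpoint, start Z0 = {Ack, Done, Req}, keep only states in Sat with some successor in Z. Already a fixed point.
Sat(EG crit) = {Ack, Done, Req}
AG (EG crit): greatest fixpoint, start Z0 = {Ack, Done, Req}, keep only states in Sat with every successor in Z. Already a fixed point.
Sat(AG (EG crit)) = {Ack, Done, Req}
A[start U AG (EG crit)]: least fixpoint, start Z0 = Sat(AG (EG crit)) = {Ack, Done, Req}, add states in Sat(start) with every successor in Z. Already a fixed point.
Sat(A[start U AG (EG crit)]) = {Ack, Done, Req}

{Ack, Done, Req}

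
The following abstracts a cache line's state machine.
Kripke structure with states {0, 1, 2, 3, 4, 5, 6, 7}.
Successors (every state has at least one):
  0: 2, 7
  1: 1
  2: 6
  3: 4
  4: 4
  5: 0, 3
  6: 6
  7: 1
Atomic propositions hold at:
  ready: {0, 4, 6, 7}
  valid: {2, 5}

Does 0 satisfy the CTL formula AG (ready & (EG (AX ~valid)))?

No

Sat(~valid) = {0, 1, 3, 4, 6, 7}
Sat(AX ~valid) = {s : every successor in {0, 1, 3, 4, 6, 7}} = {1, 2, 3, 4, 5, 6, 7}
EG (AX ~valid): greatest fixpoint, start Z0 = {1, 2, 3, 4, 5, 6, 7}, keep only states in Sat with some successor in Z. Already a fixed point.
Sat(EG (AX ~valid)) = {1, 2, 3, 4, 5, 6, 7}
Sat(ready & (EG (AX ~valid))) = {4, 6, 7}
AG (ready & (EG (AX ~valid))): greatest fixpoint, start Z0 = {4, 6, 7}, keep only states in Sat with every successor in Z. Z1 = {4, 6}; fixed.
Sat(AG (ready & (EG (AX ~valid)))) = {4, 6}
0 ∉ Sat(AG (ready & (EG (AX ~valid)))) = {4, 6}, so the formula does not hold at 0.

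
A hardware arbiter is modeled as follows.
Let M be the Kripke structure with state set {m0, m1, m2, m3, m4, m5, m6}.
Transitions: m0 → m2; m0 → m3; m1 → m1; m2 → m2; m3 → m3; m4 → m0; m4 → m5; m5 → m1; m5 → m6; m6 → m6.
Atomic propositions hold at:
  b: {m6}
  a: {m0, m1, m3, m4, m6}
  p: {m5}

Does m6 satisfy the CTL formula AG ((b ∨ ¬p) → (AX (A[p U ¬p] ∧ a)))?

Yes

Sat(¬p) = {m0, m1, m2, m3, m4, m6}
Sat(b ∨ ¬p) = {m0, m1, m2, m3, m4, m6}
A[p U ¬p]: least fixpoint, start Z0 = Sat(¬p) = {m0, m1, m2, m3, m4, m6}, add states in Sat(p) with every successor in Z. Z1 = {m0, m1, m2, m3, m4, m5, m6}; fixed.
Sat(A[p U ¬p]) = {m0, m1, m2, m3, m4, m5, m6}
Sat(A[p U ¬p] ∧ a) = {m0, m1, m3, m4, m6}
Sat(AX (A[p U ¬p] ∧ a)) = {s : every successor in {m0, m1, m3, m4, m6}} = {m1, m3, m5, m6}
Sat((b ∨ ¬p) → (AX (A[p U ¬p] ∧ a))) = {m1, m3, m5, m6}
AG ((b ∨ ¬p) → (AX (A[p U ¬p] ∧ a))): greatest fixpoint, start Z0 = {m1, m3, m5, m6}, keep only states in Sat with every successor in Z. Already a fixed point.
Sat(AG ((b ∨ ¬p) → (AX (A[p U ¬p] ∧ a)))) = {m1, m3, m5, m6}
m6 ∈ Sat(AG ((b ∨ ¬p) → (AX (A[p U ¬p] ∧ a)))) = {m1, m3, m5, m6}, so the formula holds at m6.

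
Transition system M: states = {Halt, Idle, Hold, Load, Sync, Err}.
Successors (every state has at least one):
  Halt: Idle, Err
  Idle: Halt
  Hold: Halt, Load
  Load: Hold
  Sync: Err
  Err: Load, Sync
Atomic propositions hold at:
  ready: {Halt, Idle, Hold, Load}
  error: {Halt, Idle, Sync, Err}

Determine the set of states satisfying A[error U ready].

{Halt, Idle, Hold, Load}

A[error U ready]: least fixpoint, start Z0 = Sat(ready) = {Halt, Idle, Hold, Load}, add states in Sat(error) with every successor in Z. Already a fixed point.
Sat(A[error U ready]) = {Halt, Idle, Hold, Load}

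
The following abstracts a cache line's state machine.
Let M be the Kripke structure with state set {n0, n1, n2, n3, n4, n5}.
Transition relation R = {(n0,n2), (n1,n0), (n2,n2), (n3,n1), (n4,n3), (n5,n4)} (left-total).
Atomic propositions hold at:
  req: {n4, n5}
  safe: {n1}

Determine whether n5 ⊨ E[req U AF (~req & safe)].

Yes

Sat(~req) = {n0, n1, n2, n3}
Sat(~req & safe) = {n1}
AF (~req & safe): least fixpoint, start Z0 = {n1}, add states with every successor in Z. Z1 = {n1, n3}; Z2 = {n1, n3, n4}; Z3 = {n1, n3, n4, n5}; fixed.
Sat(AF (~req & safe)) = {n1, n3, n4, n5}
E[req U AF (~req & safe)]: least fixpoint, start Z0 = Sat(AF (~req & safe)) = {n1, n3, n4, n5}, add states in Sat(req) with some successor in Z. Already a fixed point.
Sat(E[req U AF (~req & safe)]) = {n1, n3, n4, n5}
n5 ∈ Sat(E[req U AF (~req & safe)]) = {n1, n3, n4, n5}, so the formula holds at n5.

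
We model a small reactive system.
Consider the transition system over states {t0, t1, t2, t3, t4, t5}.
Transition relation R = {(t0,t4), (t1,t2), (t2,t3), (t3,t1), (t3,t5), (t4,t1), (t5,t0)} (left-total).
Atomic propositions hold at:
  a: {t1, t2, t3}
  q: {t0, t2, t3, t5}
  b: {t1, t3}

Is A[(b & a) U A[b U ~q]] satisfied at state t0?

Sat(b & a) = {t1, t3}
Sat(~q) = {t1, t4}
A[b U ~q]: least fixpoint, start Z0 = Sat(~q) = {t1, t4}, add states in Sat(b) with every successor in Z. Already a fixed point.
Sat(A[b U ~q]) = {t1, t4}
A[(b & a) U A[b U ~q]]: least fixpoint, start Z0 = Sat(A[b U ~q]) = {t1, t4}, add states in Sat(b & a) with every successor in Z. Already a fixed point.
Sat(A[(b & a) U A[b U ~q]]) = {t1, t4}
t0 ∉ Sat(A[(b & a) U A[b U ~q]]) = {t1, t4}, so the formula does not hold at t0.

No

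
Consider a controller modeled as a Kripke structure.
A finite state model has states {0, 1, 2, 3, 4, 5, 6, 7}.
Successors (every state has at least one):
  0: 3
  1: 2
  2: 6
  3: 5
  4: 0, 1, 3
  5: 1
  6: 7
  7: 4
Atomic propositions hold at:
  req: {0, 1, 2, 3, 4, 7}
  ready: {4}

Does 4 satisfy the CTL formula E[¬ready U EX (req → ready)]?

Sat(¬ready) = {0, 1, 2, 3, 5, 6, 7}
Sat(req → ready) = {4, 5, 6}
Sat(EX (req → ready)) = {s : some successor in {4, 5, 6}} = {2, 3, 7}
E[¬ready U EX (req → ready)]: least fixpoint, start Z0 = Sat(EX (req → ready)) = {2, 3, 7}, add states in Sat(¬ready) with some successor in Z. Z1 = {0, 1, 2, 3, 6, 7}; Z2 = {0, 1, 2, 3, 5, 6, 7}; fixed.
Sat(E[¬ready U EX (req → ready)]) = {0, 1, 2, 3, 5, 6, 7}
4 ∉ Sat(E[¬ready U EX (req → ready)]) = {0, 1, 2, 3, 5, 6, 7}, so the formula does not hold at 4.

No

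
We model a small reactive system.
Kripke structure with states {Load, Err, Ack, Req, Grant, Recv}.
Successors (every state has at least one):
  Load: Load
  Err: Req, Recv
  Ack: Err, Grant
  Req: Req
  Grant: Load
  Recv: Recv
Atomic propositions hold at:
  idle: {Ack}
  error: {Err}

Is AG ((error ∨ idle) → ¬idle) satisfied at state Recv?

Sat(error ∨ idle) = {Err, Ack}
Sat(¬idle) = {Load, Err, Req, Grant, Recv}
Sat((error ∨ idle) → ¬idle) = {Load, Err, Req, Grant, Recv}
AG ((error ∨ idle) → ¬idle): greatest fixpoint, start Z0 = {Load, Err, Req, Grant, Recv}, keep only states in Sat with every successor in Z. Already a fixed point.
Sat(AG ((error ∨ idle) → ¬idle)) = {Load, Err, Req, Grant, Recv}
Recv ∈ Sat(AG ((error ∨ idle) → ¬idle)) = {Load, Err, Req, Grant, Recv}, so the formula holds at Recv.

Yes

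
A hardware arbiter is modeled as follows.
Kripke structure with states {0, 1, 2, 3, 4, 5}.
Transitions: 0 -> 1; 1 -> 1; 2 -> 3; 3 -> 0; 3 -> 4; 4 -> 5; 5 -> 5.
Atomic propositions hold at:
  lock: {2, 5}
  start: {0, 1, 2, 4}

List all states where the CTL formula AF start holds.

AF start: least fixpoint, start Z0 = {0, 1, 2, 4}, add states with every successor in Z. Z1 = {0, 1, 2, 3, 4}; fixed.
Sat(AF start) = {0, 1, 2, 3, 4}

{0, 1, 2, 3, 4}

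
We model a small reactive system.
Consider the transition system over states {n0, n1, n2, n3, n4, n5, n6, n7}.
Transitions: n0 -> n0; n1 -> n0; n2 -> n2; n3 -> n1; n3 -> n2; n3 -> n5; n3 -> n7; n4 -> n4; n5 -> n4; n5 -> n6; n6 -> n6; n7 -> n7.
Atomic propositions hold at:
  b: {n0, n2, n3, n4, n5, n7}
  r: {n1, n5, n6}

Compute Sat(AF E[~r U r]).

Sat(~r) = {n0, n2, n3, n4, n7}
E[~r U r]: least fixpoint, start Z0 = Sat(r) = {n1, n5, n6}, add states in Sat(~r) with some successor in Z. Z1 = {n1, n3, n5, n6}; fixed.
Sat(E[~r U r]) = {n1, n3, n5, n6}
AF E[~r U r]: least fixpoint, start Z0 = {n1, n3, n5, n6}, add states with every successor in Z. Already a fixed point.
Sat(AF E[~r U r]) = {n1, n3, n5, n6}

{n1, n3, n5, n6}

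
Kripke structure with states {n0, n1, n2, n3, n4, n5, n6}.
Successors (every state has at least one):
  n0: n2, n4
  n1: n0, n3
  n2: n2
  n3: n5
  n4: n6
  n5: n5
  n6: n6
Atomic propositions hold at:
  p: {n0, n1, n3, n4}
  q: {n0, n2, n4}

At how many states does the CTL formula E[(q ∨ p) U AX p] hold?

1

Sat(q ∨ p) = {n0, n1, n2, n3, n4}
Sat(AX p) = {s : every successor in {n0, n1, n3, n4}} = {n1}
E[(q ∨ p) U AX p]: least fixpoint, start Z0 = Sat(AX p) = {n1}, add states in Sat(q ∨ p) with some successor in Z. Already a fixed point.
Sat(E[(q ∨ p) U AX p]) = {n1}
|Sat(E[(q ∨ p) U AX p])| = |{n1}| = 1.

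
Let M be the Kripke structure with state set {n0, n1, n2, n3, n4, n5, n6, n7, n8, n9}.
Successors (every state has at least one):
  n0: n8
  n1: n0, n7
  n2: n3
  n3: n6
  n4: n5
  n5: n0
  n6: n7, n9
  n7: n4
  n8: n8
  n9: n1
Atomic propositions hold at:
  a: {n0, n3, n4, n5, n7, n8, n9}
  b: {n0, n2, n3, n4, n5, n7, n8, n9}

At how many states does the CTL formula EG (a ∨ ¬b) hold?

9

Sat(¬b) = {n1, n6}
Sat(a ∨ ¬b) = {n0, n1, n3, n4, n5, n6, n7, n8, n9}
EG (a ∨ ¬b): greatest fixpoint, start Z0 = {n0, n1, n3, n4, n5, n6, n7, n8, n9}, keep only states in Sat with some successor in Z. Already a fixed point.
Sat(EG (a ∨ ¬b)) = {n0, n1, n3, n4, n5, n6, n7, n8, n9}
|Sat(EG (a ∨ ¬b))| = |{n0, n1, n3, n4, n5, n6, n7, n8, n9}| = 9.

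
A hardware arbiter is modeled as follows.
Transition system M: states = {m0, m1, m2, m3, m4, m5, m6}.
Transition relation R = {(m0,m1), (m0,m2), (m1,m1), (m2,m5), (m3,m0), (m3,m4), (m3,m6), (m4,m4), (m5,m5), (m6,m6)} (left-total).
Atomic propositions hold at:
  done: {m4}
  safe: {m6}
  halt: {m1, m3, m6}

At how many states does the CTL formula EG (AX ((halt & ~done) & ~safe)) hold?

1

Sat(~done) = {m0, m1, m2, m3, m5, m6}
Sat(halt & ~done) = {m1, m3, m6}
Sat(~safe) = {m0, m1, m2, m3, m4, m5}
Sat((halt & ~done) & ~safe) = {m1, m3}
Sat(AX ((halt & ~done) & ~safe)) = {s : every successor in {m1, m3}} = {m1}
EG (AX ((halt & ~done) & ~safe)): greatest fixpoint, start Z0 = {m1}, keep only states in Sat with some successor in Z. Already a fixed point.
Sat(EG (AX ((halt & ~done) & ~safe))) = {m1}
|Sat(EG (AX ((halt & ~done) & ~safe)))| = |{m1}| = 1.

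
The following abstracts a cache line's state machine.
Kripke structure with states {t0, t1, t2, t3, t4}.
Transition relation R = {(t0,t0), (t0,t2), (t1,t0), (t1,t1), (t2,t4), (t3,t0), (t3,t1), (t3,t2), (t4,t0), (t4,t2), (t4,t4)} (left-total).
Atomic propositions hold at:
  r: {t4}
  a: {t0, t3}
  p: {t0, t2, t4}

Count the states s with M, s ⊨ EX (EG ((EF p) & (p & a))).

4

EF p: least fixpoint, start Z0 = {t0, t2, t4}, add states with some successor in Z. Z1 = {t0, t1, t2, t3, t4}; fixed.
Sat(EF p) = {t0, t1, t2, t3, t4}
Sat(p & a) = {t0}
Sat((EF p) & (p & a)) = {t0}
EG ((EF p) & (p & a)): greatest fixpoint, start Z0 = {t0}, keep only states in Sat with some successor in Z. Already a fixed point.
Sat(EG ((EF p) & (p & a))) = {t0}
Sat(EX (EG ((EF p) & (p & a)))) = {s : some successor in {t0}} = {t0, t1, t3, t4}
|Sat(EX (EG ((EF p) & (p & a))))| = |{t0, t1, t3, t4}| = 4.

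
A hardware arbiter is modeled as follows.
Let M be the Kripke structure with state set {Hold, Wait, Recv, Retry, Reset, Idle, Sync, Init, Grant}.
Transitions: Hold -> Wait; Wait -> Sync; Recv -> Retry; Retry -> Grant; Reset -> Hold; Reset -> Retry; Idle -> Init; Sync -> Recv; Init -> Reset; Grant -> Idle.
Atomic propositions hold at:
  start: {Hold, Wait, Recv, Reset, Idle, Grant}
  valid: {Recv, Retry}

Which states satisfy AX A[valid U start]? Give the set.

A[valid U start]: least fixpoint, start Z0 = Sat(start) = {Hold, Wait, Recv, Reset, Idle, Grant}, add states in Sat(valid) with every successor in Z. Z1 = {Hold, Wait, Recv, Retry, Reset, Idle, Grant}; fixed.
Sat(A[valid U start]) = {Hold, Wait, Recv, Retry, Reset, Idle, Grant}
Sat(AX A[valid U start]) = {s : every successor in {Hold, Wait, Recv, Retry, Reset, Idle, Grant}} = {Hold, Recv, Retry, Reset, Sync, Init, Grant}

{Hold, Recv, Retry, Reset, Sync, Init, Grant}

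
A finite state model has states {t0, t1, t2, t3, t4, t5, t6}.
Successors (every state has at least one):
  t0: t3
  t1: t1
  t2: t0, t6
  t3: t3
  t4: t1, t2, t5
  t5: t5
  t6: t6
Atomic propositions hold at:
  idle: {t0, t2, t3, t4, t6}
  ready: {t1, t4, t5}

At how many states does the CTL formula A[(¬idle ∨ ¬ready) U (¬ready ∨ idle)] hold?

Sat(¬idle) = {t1, t5}
Sat(¬ready) = {t0, t2, t3, t6}
Sat(¬idle ∨ ¬ready) = {t0, t1, t2, t3, t5, t6}
Sat(¬ready ∨ idle) = {t0, t2, t3, t4, t6}
A[(¬idle ∨ ¬ready) U (¬ready ∨ idle)]: least fixpoint, start Z0 = Sat((¬ready ∨ idle)) = {t0, t2, t3, t4, t6}, add states in Sat(¬idle ∨ ¬ready) with every successor in Z. Already a fixed point.
Sat(A[(¬idle ∨ ¬ready) U (¬ready ∨ idle)]) = {t0, t2, t3, t4, t6}
|Sat(A[(¬idle ∨ ¬ready) U (¬ready ∨ idle)])| = |{t0, t2, t3, t4, t6}| = 5.

5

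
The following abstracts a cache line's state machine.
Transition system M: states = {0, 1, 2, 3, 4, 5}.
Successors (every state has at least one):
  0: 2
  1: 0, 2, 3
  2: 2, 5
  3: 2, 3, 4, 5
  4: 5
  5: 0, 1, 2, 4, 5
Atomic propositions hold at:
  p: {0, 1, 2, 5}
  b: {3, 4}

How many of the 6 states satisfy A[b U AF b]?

2

AF b: least fixpoint, start Z0 = {3, 4}, add states with every successor in Z. Already a fixed point.
Sat(AF b) = {3, 4}
A[b U AF b]: least fixpoint, start Z0 = Sat(AF b) = {3, 4}, add states in Sat(b) with every successor in Z. Already a fixed point.
Sat(A[b U AF b]) = {3, 4}
|Sat(A[b U AF b])| = |{3, 4}| = 2.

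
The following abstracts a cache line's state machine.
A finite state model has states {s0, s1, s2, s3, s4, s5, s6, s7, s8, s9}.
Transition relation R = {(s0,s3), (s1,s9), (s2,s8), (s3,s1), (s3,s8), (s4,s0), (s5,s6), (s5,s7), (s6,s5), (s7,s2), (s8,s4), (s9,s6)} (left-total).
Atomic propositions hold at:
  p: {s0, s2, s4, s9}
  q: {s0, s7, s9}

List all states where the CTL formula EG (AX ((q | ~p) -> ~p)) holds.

{s5, s6, s9}

Sat(~p) = {s1, s3, s5, s6, s7, s8}
Sat(q | ~p) = {s0, s1, s3, s5, s6, s7, s8, s9}
Sat((q | ~p) -> ~p) = {s1, s2, s3, s4, s5, s6, s7, s8}
Sat(AX ((q | ~p) -> ~p)) = {s : every successor in {s1, s2, s3, s4, s5, s6, s7, s8}} = {s0, s2, s3, s5, s6, s7, s8, s9}
EG (AX ((q | ~p) -> ~p)): greatest fixpoint, start Z0 = {s0, s2, s3, s5, s6, s7, s8, s9}, keep only states in Sat with some successor in Z. Z1 = {s0, s2, s3, s5, s6, s7, s9}; Z2 = {s0, s5, s6, s7, s9}; Z3 = {s5, s6, s9}; fixed.
Sat(EG (AX ((q | ~p) -> ~p))) = {s5, s6, s9}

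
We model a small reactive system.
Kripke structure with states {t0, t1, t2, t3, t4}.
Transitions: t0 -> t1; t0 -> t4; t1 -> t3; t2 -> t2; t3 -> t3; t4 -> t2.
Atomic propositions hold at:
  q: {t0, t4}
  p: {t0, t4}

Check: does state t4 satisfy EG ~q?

Sat(~q) = {t1, t2, t3}
EG ~q: greatest fixpoint, start Z0 = {t1, t2, t3}, keep only states in Sat with some successor in Z. Already a fixed point.
Sat(EG ~q) = {t1, t2, t3}
t4 ∉ Sat(EG ~q) = {t1, t2, t3}, so the formula does not hold at t4.

No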